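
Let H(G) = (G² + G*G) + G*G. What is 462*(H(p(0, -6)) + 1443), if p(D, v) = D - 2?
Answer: 672210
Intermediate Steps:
p(D, v) = -2 + D
H(G) = 3*G² (H(G) = (G² + G²) + G² = 2*G² + G² = 3*G²)
462*(H(p(0, -6)) + 1443) = 462*(3*(-2 + 0)² + 1443) = 462*(3*(-2)² + 1443) = 462*(3*4 + 1443) = 462*(12 + 1443) = 462*1455 = 672210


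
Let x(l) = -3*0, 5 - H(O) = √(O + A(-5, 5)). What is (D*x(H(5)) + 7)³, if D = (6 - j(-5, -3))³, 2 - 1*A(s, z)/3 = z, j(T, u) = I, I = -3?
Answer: 343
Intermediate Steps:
j(T, u) = -3
A(s, z) = 6 - 3*z
H(O) = 5 - √(-9 + O) (H(O) = 5 - √(O + (6 - 3*5)) = 5 - √(O + (6 - 15)) = 5 - √(O - 9) = 5 - √(-9 + O))
D = 729 (D = (6 - 1*(-3))³ = (6 + 3)³ = 9³ = 729)
x(l) = 0
(D*x(H(5)) + 7)³ = (729*0 + 7)³ = (0 + 7)³ = 7³ = 343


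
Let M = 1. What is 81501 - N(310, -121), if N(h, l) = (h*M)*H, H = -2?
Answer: 82121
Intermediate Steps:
N(h, l) = -2*h (N(h, l) = (h*1)*(-2) = h*(-2) = -2*h)
81501 - N(310, -121) = 81501 - (-2)*310 = 81501 - 1*(-620) = 81501 + 620 = 82121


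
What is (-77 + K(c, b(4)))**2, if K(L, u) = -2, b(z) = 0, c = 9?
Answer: 6241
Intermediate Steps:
(-77 + K(c, b(4)))**2 = (-77 - 2)**2 = (-79)**2 = 6241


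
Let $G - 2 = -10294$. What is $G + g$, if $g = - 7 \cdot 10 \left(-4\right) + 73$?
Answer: $-9939$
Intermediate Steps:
$G = -10292$ ($G = 2 - 10294 = -10292$)
$g = 353$ ($g = \left(-7\right) \left(-40\right) + 73 = 280 + 73 = 353$)
$G + g = -10292 + 353 = -9939$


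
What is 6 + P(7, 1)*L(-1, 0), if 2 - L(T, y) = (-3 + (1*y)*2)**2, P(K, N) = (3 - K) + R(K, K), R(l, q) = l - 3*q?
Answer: 132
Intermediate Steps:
P(K, N) = 3 - 3*K (P(K, N) = (3 - K) + (K - 3*K) = (3 - K) - 2*K = 3 - 3*K)
L(T, y) = 2 - (-3 + 2*y)**2 (L(T, y) = 2 - (-3 + (1*y)*2)**2 = 2 - (-3 + y*2)**2 = 2 - (-3 + 2*y)**2)
6 + P(7, 1)*L(-1, 0) = 6 + (3 - 3*7)*(2 - (-3 + 2*0)**2) = 6 + (3 - 21)*(2 - (-3 + 0)**2) = 6 - 18*(2 - 1*(-3)**2) = 6 - 18*(2 - 1*9) = 6 - 18*(2 - 9) = 6 - 18*(-7) = 6 + 126 = 132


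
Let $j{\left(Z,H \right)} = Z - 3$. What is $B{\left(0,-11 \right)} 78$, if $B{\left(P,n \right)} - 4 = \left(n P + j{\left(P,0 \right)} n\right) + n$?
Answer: $2028$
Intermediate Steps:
$j{\left(Z,H \right)} = -3 + Z$ ($j{\left(Z,H \right)} = Z - 3 = -3 + Z$)
$B{\left(P,n \right)} = 4 + n + P n + n \left(-3 + P\right)$ ($B{\left(P,n \right)} = 4 + \left(\left(n P + \left(-3 + P\right) n\right) + n\right) = 4 + \left(\left(P n + n \left(-3 + P\right)\right) + n\right) = 4 + \left(n + P n + n \left(-3 + P\right)\right) = 4 + n + P n + n \left(-3 + P\right)$)
$B{\left(0,-11 \right)} 78 = \left(4 - -22 + 2 \cdot 0 \left(-11\right)\right) 78 = \left(4 + 22 + 0\right) 78 = 26 \cdot 78 = 2028$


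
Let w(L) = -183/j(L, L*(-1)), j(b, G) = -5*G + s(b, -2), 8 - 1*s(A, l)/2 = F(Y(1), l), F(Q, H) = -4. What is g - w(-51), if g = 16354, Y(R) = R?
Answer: 1259197/77 ≈ 16353.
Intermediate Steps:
s(A, l) = 24 (s(A, l) = 16 - 2*(-4) = 16 + 8 = 24)
j(b, G) = 24 - 5*G (j(b, G) = -5*G + 24 = 24 - 5*G)
w(L) = -183/(24 + 5*L) (w(L) = -183/(24 - 5*L*(-1)) = -183/(24 - (-5)*L) = -183/(24 + 5*L))
g - w(-51) = 16354 - 183/(-24 - 5*(-51)) = 16354 - 183/(-24 + 255) = 16354 - 183/231 = 16354 - 1*61/77 = 16354 - 61/77 = 1259197/77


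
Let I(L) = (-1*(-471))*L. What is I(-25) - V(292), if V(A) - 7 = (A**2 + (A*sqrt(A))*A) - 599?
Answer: -96447 - 170528*sqrt(73) ≈ -1.5534e+6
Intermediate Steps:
I(L) = 471*L
V(A) = -592 + A**2 + A**(5/2) (V(A) = 7 + ((A**2 + (A*sqrt(A))*A) - 599) = 7 + ((A**2 + A**(3/2)*A) - 599) = 7 + ((A**2 + A**(5/2)) - 599) = 7 + (-599 + A**2 + A**(5/2)) = -592 + A**2 + A**(5/2))
I(-25) - V(292) = 471*(-25) - (-592 + 292**2 + 292**(5/2)) = -11775 - (-592 + 85264 + 170528*sqrt(73)) = -11775 - (84672 + 170528*sqrt(73)) = -11775 + (-84672 - 170528*sqrt(73)) = -96447 - 170528*sqrt(73)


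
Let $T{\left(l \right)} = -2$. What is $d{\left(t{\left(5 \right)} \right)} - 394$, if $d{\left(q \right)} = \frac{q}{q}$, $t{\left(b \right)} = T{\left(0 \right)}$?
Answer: $-393$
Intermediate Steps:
$t{\left(b \right)} = -2$
$d{\left(q \right)} = 1$
$d{\left(t{\left(5 \right)} \right)} - 394 = 1 - 394 = -393$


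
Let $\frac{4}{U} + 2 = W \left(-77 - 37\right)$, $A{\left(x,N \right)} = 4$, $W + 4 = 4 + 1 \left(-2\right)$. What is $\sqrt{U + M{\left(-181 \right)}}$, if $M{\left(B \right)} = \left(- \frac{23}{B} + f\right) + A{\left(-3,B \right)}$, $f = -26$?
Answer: $\frac{299 i \sqrt{102265}}{20453} \approx 4.675 i$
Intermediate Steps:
$W = -2$ ($W = -4 + \left(4 + 1 \left(-2\right)\right) = -4 + \left(4 - 2\right) = -4 + 2 = -2$)
$M{\left(B \right)} = -22 - \frac{23}{B}$ ($M{\left(B \right)} = \left(- \frac{23}{B} - 26\right) + 4 = \left(-26 - \frac{23}{B}\right) + 4 = -22 - \frac{23}{B}$)
$U = \frac{2}{113}$ ($U = \frac{4}{-2 - 2 \left(-77 - 37\right)} = \frac{4}{-2 - -228} = \frac{4}{-2 + 228} = \frac{4}{226} = 4 \cdot \frac{1}{226} = \frac{2}{113} \approx 0.017699$)
$\sqrt{U + M{\left(-181 \right)}} = \sqrt{\frac{2}{113} - \left(22 + \frac{23}{-181}\right)} = \sqrt{\frac{2}{113} - \frac{3959}{181}} = \sqrt{- \frac{447005}{20453}} = \frac{299 i \sqrt{102265}}{20453}$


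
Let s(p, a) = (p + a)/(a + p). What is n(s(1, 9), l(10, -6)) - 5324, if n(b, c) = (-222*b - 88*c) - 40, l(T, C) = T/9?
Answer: -51154/9 ≈ -5683.8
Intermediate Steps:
l(T, C) = T/9 (l(T, C) = T*(⅑) = T/9)
s(p, a) = 1 (s(p, a) = (a + p)/(a + p) = 1)
n(b, c) = -40 - 222*b - 88*c
n(s(1, 9), l(10, -6)) - 5324 = (-40 - 222*1 - 88*10/9) - 5324 = (-40 - 222 - 88*10/9) - 5324 = (-40 - 222 - 880/9) - 5324 = -3238/9 - 5324 = -51154/9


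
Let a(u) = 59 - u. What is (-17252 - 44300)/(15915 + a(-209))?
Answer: -61552/16183 ≈ -3.8035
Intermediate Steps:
(-17252 - 44300)/(15915 + a(-209)) = (-17252 - 44300)/(15915 + (59 - 1*(-209))) = -61552/(15915 + (59 + 209)) = -61552/(15915 + 268) = -61552/16183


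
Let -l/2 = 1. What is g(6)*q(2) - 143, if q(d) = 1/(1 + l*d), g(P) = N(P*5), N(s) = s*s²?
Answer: -9143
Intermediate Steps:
l = -2 (l = -2*1 = -2)
N(s) = s³
g(P) = 125*P³ (g(P) = (P*5)³ = (5*P)³ = 125*P³)
q(d) = 1/(1 - 2*d)
g(6)*q(2) - 143 = (125*6³)/(1 - 2*2) - 143 = (125*216)/(1 - 4) - 143 = 27000/(-3) - 143 = 27000*(-⅓) - 143 = -9000 - 143 = -9143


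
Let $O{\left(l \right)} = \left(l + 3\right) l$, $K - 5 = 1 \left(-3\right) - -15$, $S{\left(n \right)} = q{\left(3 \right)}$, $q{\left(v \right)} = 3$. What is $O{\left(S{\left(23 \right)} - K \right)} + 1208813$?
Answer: $1208967$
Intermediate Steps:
$S{\left(n \right)} = 3$
$K = 17$ ($K = 5 + \left(1 \left(-3\right) - -15\right) = 5 + \left(-3 + 15\right) = 5 + 12 = 17$)
$O{\left(l \right)} = l \left(3 + l\right)$ ($O{\left(l \right)} = \left(3 + l\right) l = l \left(3 + l\right)$)
$O{\left(S{\left(23 \right)} - K \right)} + 1208813 = \left(3 - 17\right) \left(3 + \left(3 - 17\right)\right) + 1208813 = - 14 \left(3 - 14\right) + 1208813 = \left(-14\right) \left(-11\right) + 1208813 = 154 + 1208813 = 1208967$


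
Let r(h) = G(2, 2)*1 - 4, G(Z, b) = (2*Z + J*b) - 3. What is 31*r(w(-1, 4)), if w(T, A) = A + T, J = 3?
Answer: 93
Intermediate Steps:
G(Z, b) = -3 + 2*Z + 3*b (G(Z, b) = (2*Z + 3*b) - 3 = -3 + 2*Z + 3*b)
r(h) = 3 (r(h) = (-3 + 2*2 + 3*2)*1 - 4 = (-3 + 4 + 6)*1 - 4 = 7*1 - 4 = 7 - 4 = 3)
31*r(w(-1, 4)) = 31*3 = 93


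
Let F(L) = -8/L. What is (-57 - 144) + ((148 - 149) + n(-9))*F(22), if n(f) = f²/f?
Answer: -2171/11 ≈ -197.36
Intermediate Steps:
n(f) = f
(-57 - 144) + ((148 - 149) + n(-9))*F(22) = (-57 - 144) + ((148 - 149) - 9)*(-8/22) = -201 + (-1 - 9)*(-8*1/22) = -201 - 10*(-4/11) = -201 + 40/11 = -2171/11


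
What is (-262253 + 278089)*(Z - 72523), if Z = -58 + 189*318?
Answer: -197617444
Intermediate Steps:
Z = 60044 (Z = -58 + 60102 = 60044)
(-262253 + 278089)*(Z - 72523) = (-262253 + 278089)*(60044 - 72523) = 15836*(-12479) = -197617444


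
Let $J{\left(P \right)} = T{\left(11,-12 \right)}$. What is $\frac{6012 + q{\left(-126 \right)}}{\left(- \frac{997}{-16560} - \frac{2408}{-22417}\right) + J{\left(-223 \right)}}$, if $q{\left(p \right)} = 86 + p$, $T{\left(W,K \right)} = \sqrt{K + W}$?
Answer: $\frac{137952986310875885760}{141680490274830841} - \frac{822991685368042828800 i}{141680490274830841} \approx 973.69 - 5808.8 i$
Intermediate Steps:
$J{\left(P \right)} = i$ ($J{\left(P \right)} = \sqrt{-12 + 11} = \sqrt{-1} = i$)
$\frac{6012 + q{\left(-126 \right)}}{\left(- \frac{997}{-16560} - \frac{2408}{-22417}\right) + J{\left(-223 \right)}} = \frac{6012 + \left(86 - 126\right)}{\left(- \frac{997}{-16560} - \frac{2408}{-22417}\right) + i} = \frac{6012 - 40}{\left(\left(-997\right) \left(- \frac{1}{16560}\right) - - \frac{2408}{22417}\right) + i} = \frac{5972}{\left(\frac{997}{16560} + \frac{2408}{22417}\right) + i} = \frac{5972}{\frac{62226229}{371225520} + i} = 5972 \frac{137808386699270400 \left(\frac{62226229}{371225520} - i\right)}{141680490274830841} = \frac{822991685368042828800 \left(\frac{62226229}{371225520} - i\right)}{141680490274830841}$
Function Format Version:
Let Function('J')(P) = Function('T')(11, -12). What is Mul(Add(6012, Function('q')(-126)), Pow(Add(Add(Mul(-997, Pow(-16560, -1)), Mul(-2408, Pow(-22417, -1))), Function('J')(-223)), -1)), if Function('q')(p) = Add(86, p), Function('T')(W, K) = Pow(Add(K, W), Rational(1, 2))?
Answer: Add(Rational(137952986310875885760, 141680490274830841), Mul(Rational(-822991685368042828800, 141680490274830841), I)) ≈ Add(973.69, Mul(-5808.8, I))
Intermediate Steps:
Function('J')(P) = I (Function('J')(P) = Pow(Add(-12, 11), Rational(1, 2)) = Pow(-1, Rational(1, 2)) = I)
Mul(Add(6012, Function('q')(-126)), Pow(Add(Add(Mul(-997, Pow(-16560, -1)), Mul(-2408, Pow(-22417, -1))), Function('J')(-223)), -1)) = Mul(Add(6012, Add(86, -126)), Pow(Add(Add(Mul(-997, Pow(-16560, -1)), Mul(-2408, Pow(-22417, -1))), I), -1)) = Mul(Add(6012, -40), Pow(Add(Add(Mul(-997, Rational(-1, 16560)), Mul(-2408, Rational(-1, 22417))), I), -1)) = Mul(5972, Pow(Add(Add(Rational(997, 16560), Rational(2408, 22417)), I), -1)) = Mul(5972, Pow(Add(Rational(62226229, 371225520), I), -1)) = Mul(5972, Mul(Rational(137808386699270400, 141680490274830841), Add(Rational(62226229, 371225520), Mul(-1, I)))) = Mul(Rational(822991685368042828800, 141680490274830841), Add(Rational(62226229, 371225520), Mul(-1, I)))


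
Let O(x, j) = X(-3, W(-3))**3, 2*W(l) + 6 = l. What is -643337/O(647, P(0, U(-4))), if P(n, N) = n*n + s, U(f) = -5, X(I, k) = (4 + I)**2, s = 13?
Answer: -643337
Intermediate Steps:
W(l) = -3 + l/2
P(n, N) = 13 + n**2 (P(n, N) = n*n + 13 = n**2 + 13 = 13 + n**2)
O(x, j) = 1 (O(x, j) = ((4 - 3)**2)**3 = (1**2)**3 = 1**3 = 1)
-643337/O(647, P(0, U(-4))) = -643337/1 = -643337*1 = -643337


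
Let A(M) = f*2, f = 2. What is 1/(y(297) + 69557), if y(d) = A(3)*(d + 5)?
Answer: 1/70765 ≈ 1.4131e-5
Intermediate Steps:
A(M) = 4 (A(M) = 2*2 = 4)
y(d) = 20 + 4*d (y(d) = 4*(d + 5) = 4*(5 + d) = 20 + 4*d)
1/(y(297) + 69557) = 1/((20 + 4*297) + 69557) = 1/((20 + 1188) + 69557) = 1/(1208 + 69557) = 1/70765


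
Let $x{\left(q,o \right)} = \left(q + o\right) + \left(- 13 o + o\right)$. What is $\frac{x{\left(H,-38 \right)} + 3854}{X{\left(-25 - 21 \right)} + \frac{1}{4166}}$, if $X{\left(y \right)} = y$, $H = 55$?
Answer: $- \frac{18026282}{191635} \approx -94.066$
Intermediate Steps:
$x{\left(q,o \right)} = q - 11 o$ ($x{\left(q,o \right)} = \left(o + q\right) - 12 o = q - 11 o$)
$\frac{x{\left(H,-38 \right)} + 3854}{X{\left(-25 - 21 \right)} + \frac{1}{4166}} = \frac{\left(55 - -418\right) + 3854}{\left(-25 - 21\right) + \frac{1}{4166}} = \frac{\left(55 + 418\right) + 3854}{\left(-25 - 21\right) + \frac{1}{4166}} = \frac{473 + 3854}{-46 + \frac{1}{4166}} = \frac{4327}{- \frac{191635}{4166}} = 4327 \left(- \frac{4166}{191635}\right) = - \frac{18026282}{191635}$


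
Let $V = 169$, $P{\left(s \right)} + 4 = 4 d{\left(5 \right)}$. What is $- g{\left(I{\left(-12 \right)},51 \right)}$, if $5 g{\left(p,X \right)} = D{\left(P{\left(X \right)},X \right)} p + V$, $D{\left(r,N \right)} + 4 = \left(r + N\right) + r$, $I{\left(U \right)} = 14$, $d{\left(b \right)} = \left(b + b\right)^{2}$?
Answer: $-2383$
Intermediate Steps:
$d{\left(b \right)} = 4 b^{2}$ ($d{\left(b \right)} = \left(2 b\right)^{2} = 4 b^{2}$)
$P{\left(s \right)} = 396$ ($P{\left(s \right)} = -4 + 4 \cdot 4 \cdot 5^{2} = -4 + 4 \cdot 4 \cdot 25 = -4 + 4 \cdot 100 = -4 + 400 = 396$)
$D{\left(r,N \right)} = -4 + N + 2 r$ ($D{\left(r,N \right)} = -4 + \left(\left(r + N\right) + r\right) = -4 + \left(\left(N + r\right) + r\right) = -4 + \left(N + 2 r\right) = -4 + N + 2 r$)
$g{\left(p,X \right)} = \frac{169}{5} + \frac{p \left(788 + X\right)}{5}$ ($g{\left(p,X \right)} = \frac{\left(-4 + X + 2 \cdot 396\right) p + 169}{5} = \frac{\left(-4 + X + 792\right) p + 169}{5} = \frac{\left(788 + X\right) p + 169}{5} = \frac{p \left(788 + X\right) + 169}{5} = \frac{169 + p \left(788 + X\right)}{5} = \frac{169}{5} + \frac{p \left(788 + X\right)}{5}$)
$- g{\left(I{\left(-12 \right)},51 \right)} = - (\frac{169}{5} + \frac{1}{5} \cdot 14 \left(788 + 51\right)) = - (\frac{169}{5} + \frac{1}{5} \cdot 14 \cdot 839) = - (\frac{169}{5} + \frac{11746}{5}) = \left(-1\right) 2383 = -2383$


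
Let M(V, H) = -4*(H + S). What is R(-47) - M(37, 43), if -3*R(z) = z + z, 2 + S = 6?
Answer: 658/3 ≈ 219.33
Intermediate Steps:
S = 4 (S = -2 + 6 = 4)
M(V, H) = -16 - 4*H (M(V, H) = -4*(H + 4) = -4*(4 + H) = -16 - 4*H)
R(z) = -2*z/3 (R(z) = -(z + z)/3 = -2*z/3)
R(-47) - M(37, 43) = -2/3*(-47) - (-16 - 4*43) = 94/3 - (-16 - 172) = 94/3 - 1*(-188) = 94/3 + 188 = 658/3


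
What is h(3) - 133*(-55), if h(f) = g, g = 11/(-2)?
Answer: 14619/2 ≈ 7309.5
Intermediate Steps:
g = -11/2 (g = 11*(-½) = -11/2 ≈ -5.5000)
h(f) = -11/2
h(3) - 133*(-55) = -11/2 - 133*(-55) = -11/2 + 7315 = 14619/2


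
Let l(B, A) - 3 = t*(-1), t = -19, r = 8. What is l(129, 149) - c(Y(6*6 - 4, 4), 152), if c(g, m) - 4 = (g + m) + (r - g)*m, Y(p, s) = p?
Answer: 3482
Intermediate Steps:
l(B, A) = 22 (l(B, A) = 3 - 19*(-1) = 3 + 19 = 22)
c(g, m) = 4 + g + m + m*(8 - g) (c(g, m) = 4 + ((g + m) + (8 - g)*m) = 4 + ((g + m) + m*(8 - g)) = 4 + (g + m + m*(8 - g)) = 4 + g + m + m*(8 - g))
l(129, 149) - c(Y(6*6 - 4, 4), 152) = 22 - (4 + (6*6 - 4) + 9*152 - 1*(6*6 - 4)*152) = 22 - (4 + (36 - 4) + 1368 - 1*(36 - 4)*152) = 22 - (4 + 32 + 1368 - 1*32*152) = 22 - (4 + 32 + 1368 - 4864) = 22 - 1*(-3460) = 22 + 3460 = 3482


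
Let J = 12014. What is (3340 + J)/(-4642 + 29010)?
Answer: 7677/12184 ≈ 0.63009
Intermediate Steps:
(3340 + J)/(-4642 + 29010) = (3340 + 12014)/(-4642 + 29010) = 15354/24368 = 15354*(1/24368) = 7677/12184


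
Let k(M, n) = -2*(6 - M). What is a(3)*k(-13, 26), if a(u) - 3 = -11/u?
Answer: 76/3 ≈ 25.333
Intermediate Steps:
k(M, n) = -12 + 2*M
a(u) = 3 - 11/u
a(3)*k(-13, 26) = (3 - 11/3)*(-12 + 2*(-13)) = (3 - 11*⅓)*(-12 - 26) = (3 - 11/3)*(-38) = -⅔*(-38) = 76/3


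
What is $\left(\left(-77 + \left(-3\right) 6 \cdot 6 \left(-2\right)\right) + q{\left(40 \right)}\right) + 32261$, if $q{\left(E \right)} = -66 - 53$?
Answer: $32281$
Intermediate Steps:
$q{\left(E \right)} = -119$
$\left(\left(-77 + \left(-3\right) 6 \cdot 6 \left(-2\right)\right) + q{\left(40 \right)}\right) + 32261 = \left(\left(-77 + \left(-3\right) 6 \cdot 6 \left(-2\right)\right) - 119\right) + 32261 = \left(\left(-77 + \left(-18\right) 6 \left(-2\right)\right) - 119\right) + 32261 = \left(\left(-77 - -216\right) - 119\right) + 32261 = \left(\left(-77 + 216\right) - 119\right) + 32261 = \left(139 - 119\right) + 32261 = 20 + 32261 = 32281$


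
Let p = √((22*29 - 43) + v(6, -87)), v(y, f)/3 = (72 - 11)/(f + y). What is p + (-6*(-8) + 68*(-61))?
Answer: -4100 + 2*√12003/9 ≈ -4075.7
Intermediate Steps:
v(y, f) = 183/(f + y) (v(y, f) = 3*((72 - 11)/(f + y)) = 3*(61/(f + y)) = 183/(f + y))
p = 2*√12003/9 (p = √((22*29 - 43) + 183/(-87 + 6)) = √((638 - 43) + 183/(-81)) = √(595 + 183*(-1/81)) = √(595 - 61/27) = √(16004/27) = 2*√12003/9 ≈ 24.346)
p + (-6*(-8) + 68*(-61)) = 2*√12003/9 + (-6*(-8) + 68*(-61)) = 2*√12003/9 + (48 - 4148) = 2*√12003/9 - 4100 = -4100 + 2*√12003/9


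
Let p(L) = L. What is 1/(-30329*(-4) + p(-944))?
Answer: 1/120372 ≈ 8.3076e-6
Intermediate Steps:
1/(-30329*(-4) + p(-944)) = 1/(-30329*(-4) - 944) = 1/(121316 - 944) = 1/120372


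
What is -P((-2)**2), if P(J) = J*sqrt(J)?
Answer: -8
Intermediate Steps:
P(J) = J**(3/2)
-P((-2)**2) = -((-2)**2)**(3/2) = -4**(3/2) = -1*8 = -8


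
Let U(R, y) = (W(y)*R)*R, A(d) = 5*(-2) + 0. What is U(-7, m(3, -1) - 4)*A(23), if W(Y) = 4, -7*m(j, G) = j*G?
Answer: -1960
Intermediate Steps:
m(j, G) = -G*j/7 (m(j, G) = -j*G/7 = -G*j/7)
A(d) = -10 (A(d) = -10 + 0 = -10)
U(R, y) = 4*R**2 (U(R, y) = (4*R)*R = 4*R**2)
U(-7, m(3, -1) - 4)*A(23) = (4*(-7)**2)*(-10) = (4*49)*(-10) = 196*(-10) = -1960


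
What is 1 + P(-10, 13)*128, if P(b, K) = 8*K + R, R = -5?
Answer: 12673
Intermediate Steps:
P(b, K) = -5 + 8*K (P(b, K) = 8*K - 5 = -5 + 8*K)
1 + P(-10, 13)*128 = 1 + (-5 + 8*13)*128 = 1 + (-5 + 104)*128 = 1 + 99*128 = 1 + 12672 = 12673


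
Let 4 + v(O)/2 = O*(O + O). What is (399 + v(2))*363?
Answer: 147741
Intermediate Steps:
v(O) = -8 + 4*O**2 (v(O) = -8 + 2*(O*(O + O)) = -8 + 2*(O*(2*O)) = -8 + 2*(2*O**2) = -8 + 4*O**2)
(399 + v(2))*363 = (399 + (-8 + 4*2**2))*363 = (399 + (-8 + 4*4))*363 = (399 + (-8 + 16))*363 = (399 + 8)*363 = 407*363 = 147741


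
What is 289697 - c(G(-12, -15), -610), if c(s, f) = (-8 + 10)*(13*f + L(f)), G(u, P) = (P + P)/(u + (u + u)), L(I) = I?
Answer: 306777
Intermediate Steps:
G(u, P) = 2*P/(3*u) (G(u, P) = (2*P)/(u + 2*u) = (2*P)/((3*u)) = (2*P)*(1/(3*u)) = 2*P/(3*u))
c(s, f) = 28*f (c(s, f) = (-8 + 10)*(13*f + f) = 2*(14*f) = 28*f)
289697 - c(G(-12, -15), -610) = 289697 - 28*(-610) = 289697 - 1*(-17080) = 289697 + 17080 = 306777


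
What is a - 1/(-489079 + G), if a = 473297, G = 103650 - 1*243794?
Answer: 297809358232/629223 ≈ 4.7330e+5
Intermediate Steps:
G = -140144 (G = 103650 - 243794 = -140144)
a - 1/(-489079 + G) = 473297 - 1/(-489079 - 140144) = 473297 - 1/(-629223) = 473297 - 1*(-1/629223) = 473297 + 1/629223 = 297809358232/629223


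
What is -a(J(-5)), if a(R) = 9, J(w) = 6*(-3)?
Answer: -9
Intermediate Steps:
J(w) = -18
-a(J(-5)) = -1*9 = -9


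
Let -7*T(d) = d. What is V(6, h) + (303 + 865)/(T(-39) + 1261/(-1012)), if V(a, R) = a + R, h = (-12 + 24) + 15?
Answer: 9285265/30641 ≈ 303.03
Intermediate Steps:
T(d) = -d/7
h = 27 (h = 12 + 15 = 27)
V(a, R) = R + a
V(6, h) + (303 + 865)/(T(-39) + 1261/(-1012)) = (27 + 6) + (303 + 865)/(-⅐*(-39) + 1261/(-1012)) = 33 + 1168/(39/7 + 1261*(-1/1012)) = 33 + 1168/(39/7 - 1261/1012) = 33 + 1168/(30641/7084) = 33 + 1168*(7084/30641) = 33 + 8274112/30641 = 9285265/30641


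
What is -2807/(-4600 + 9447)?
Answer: -2807/4847 ≈ -0.57912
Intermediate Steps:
-2807/(-4600 + 9447) = -2807/4847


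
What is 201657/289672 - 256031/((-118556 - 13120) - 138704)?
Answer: 32172257873/19580378840 ≈ 1.6431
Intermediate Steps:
201657/289672 - 256031/((-118556 - 13120) - 138704) = 201657*(1/289672) - 256031/(-131676 - 138704) = 201657/289672 - 256031/(-270380) = 201657/289672 - 256031*(-1/270380) = 201657/289672 + 256031/270380 = 32172257873/19580378840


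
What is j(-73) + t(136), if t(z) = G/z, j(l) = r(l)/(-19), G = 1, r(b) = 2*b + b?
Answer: 29803/2584 ≈ 11.534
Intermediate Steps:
r(b) = 3*b
j(l) = -3*l/19 (j(l) = (3*l)/(-19) = (3*l)*(-1/19) = -3*l/19)
t(z) = 1/z
j(-73) + t(136) = -3/19*(-73) + 1/136 = 219/19 + 1/136 = 29803/2584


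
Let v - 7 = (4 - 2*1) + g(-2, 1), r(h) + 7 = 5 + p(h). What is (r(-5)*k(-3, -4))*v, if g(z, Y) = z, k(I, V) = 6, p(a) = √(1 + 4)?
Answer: -84 + 42*√5 ≈ 9.9149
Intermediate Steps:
p(a) = √5
r(h) = -2 + √5 (r(h) = -7 + (5 + √5) = -2 + √5)
v = 7 (v = 7 + ((4 - 2*1) - 2) = 7 + ((4 - 2) - 2) = 7 + (2 - 2) = 7 + 0 = 7)
(r(-5)*k(-3, -4))*v = ((-2 + √5)*6)*7 = (-12 + 6*√5)*7 = -84 + 42*√5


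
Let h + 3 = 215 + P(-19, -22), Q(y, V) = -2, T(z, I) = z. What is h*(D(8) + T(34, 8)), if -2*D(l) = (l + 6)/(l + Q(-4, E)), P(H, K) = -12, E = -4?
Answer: 19700/3 ≈ 6566.7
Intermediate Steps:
h = 200 (h = -3 + (215 - 12) = -3 + 203 = 200)
D(l) = -(6 + l)/(2*(-2 + l)) (D(l) = -(l + 6)/(2*(l - 2)) = -(6 + l)/(2*(-2 + l)))
h*(D(8) + T(34, 8)) = 200*((-6 - 1*8)/(2*(-2 + 8)) + 34) = 200*((½)*(-6 - 8)/6 + 34) = 200*((½)*(⅙)*(-14) + 34) = 200*(-7/6 + 34) = 200*(197/6) = 19700/3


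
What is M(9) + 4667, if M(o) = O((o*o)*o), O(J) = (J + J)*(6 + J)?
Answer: 1076297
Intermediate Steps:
O(J) = 2*J*(6 + J) (O(J) = (2*J)*(6 + J) = 2*J*(6 + J))
M(o) = 2*o**3*(6 + o**3) (M(o) = 2*((o*o)*o)*(6 + (o*o)*o) = 2*(o**2*o)*(6 + o**2*o) = 2*o**3*(6 + o**3))
M(9) + 4667 = 2*9**3*(6 + 9**3) + 4667 = 2*729*(6 + 729) + 4667 = 2*729*735 + 4667 = 1071630 + 4667 = 1076297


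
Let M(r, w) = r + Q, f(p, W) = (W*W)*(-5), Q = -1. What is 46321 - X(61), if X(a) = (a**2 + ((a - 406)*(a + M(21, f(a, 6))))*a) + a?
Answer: 1747184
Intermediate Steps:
f(p, W) = -5*W**2 (f(p, W) = W**2*(-5) = -5*W**2)
M(r, w) = -1 + r (M(r, w) = r - 1 = -1 + r)
X(a) = a + a**2 + a*(-406 + a)*(20 + a) (X(a) = (a**2 + ((a - 406)*(a + (-1 + 21)))*a) + a = (a**2 + ((-406 + a)*(a + 20))*a) + a = (a**2 + ((-406 + a)*(20 + a))*a) + a = (a**2 + a*(-406 + a)*(20 + a)) + a = a + a**2 + a*(-406 + a)*(20 + a))
46321 - X(61) = 46321 - 61*(-8119 + 61**2 - 385*61) = 46321 - 61*(-8119 + 3721 - 23485) = 46321 - 61*(-27883) = 46321 - 1*(-1700863) = 46321 + 1700863 = 1747184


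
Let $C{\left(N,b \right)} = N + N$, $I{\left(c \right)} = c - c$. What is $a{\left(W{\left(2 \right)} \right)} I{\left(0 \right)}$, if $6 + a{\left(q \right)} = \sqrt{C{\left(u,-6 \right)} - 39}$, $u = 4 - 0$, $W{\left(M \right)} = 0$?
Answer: $0$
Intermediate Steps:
$u = 4$ ($u = 4 + 0 = 4$)
$I{\left(c \right)} = 0$
$C{\left(N,b \right)} = 2 N$
$a{\left(q \right)} = -6 + i \sqrt{31}$ ($a{\left(q \right)} = -6 + \sqrt{2 \cdot 4 - 39} = -6 + \sqrt{8 - 39} = -6 + \sqrt{-31} = -6 + i \sqrt{31}$)
$a{\left(W{\left(2 \right)} \right)} I{\left(0 \right)} = \left(-6 + i \sqrt{31}\right) 0 = 0$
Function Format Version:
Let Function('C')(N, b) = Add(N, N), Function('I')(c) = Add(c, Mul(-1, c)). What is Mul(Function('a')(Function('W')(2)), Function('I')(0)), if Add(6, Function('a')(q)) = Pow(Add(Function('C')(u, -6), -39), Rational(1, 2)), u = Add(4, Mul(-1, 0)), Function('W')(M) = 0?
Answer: 0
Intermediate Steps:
u = 4 (u = Add(4, 0) = 4)
Function('I')(c) = 0
Function('C')(N, b) = Mul(2, N)
Function('a')(q) = Add(-6, Mul(I, Pow(31, Rational(1, 2)))) (Function('a')(q) = Add(-6, Pow(Add(Mul(2, 4), -39), Rational(1, 2))) = Add(-6, Pow(Add(8, -39), Rational(1, 2))) = Add(-6, Pow(-31, Rational(1, 2))) = Add(-6, Mul(I, Pow(31, Rational(1, 2)))))
Mul(Function('a')(Function('W')(2)), Function('I')(0)) = Mul(Add(-6, Mul(I, Pow(31, Rational(1, 2)))), 0) = 0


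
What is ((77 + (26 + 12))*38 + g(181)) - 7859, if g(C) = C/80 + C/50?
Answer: -1393247/400 ≈ -3483.1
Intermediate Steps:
g(C) = 13*C/400 (g(C) = C*(1/80) + C*(1/50) = C/80 + C/50 = 13*C/400)
((77 + (26 + 12))*38 + g(181)) - 7859 = ((77 + (26 + 12))*38 + (13/400)*181) - 7859 = ((77 + 38)*38 + 2353/400) - 7859 = (115*38 + 2353/400) - 7859 = (4370 + 2353/400) - 7859 = 1750353/400 - 7859 = -1393247/400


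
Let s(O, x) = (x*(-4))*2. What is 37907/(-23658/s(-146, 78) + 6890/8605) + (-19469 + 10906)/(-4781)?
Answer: 32497207827173/33128576915 ≈ 980.94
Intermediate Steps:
s(O, x) = -8*x (s(O, x) = -4*x*2 = -8*x)
37907/(-23658/s(-146, 78) + 6890/8605) + (-19469 + 10906)/(-4781) = 37907/(-23658/((-8*78)) + 6890/8605) + (-19469 + 10906)/(-4781) = 37907/(-23658/(-624) + 6890*(1/8605)) - 8563*(-1/4781) = 37907/(-23658*(-1/624) + 1378/1721) + 8563/4781 = 37907/(3943/104 + 1378/1721) + 8563/4781 = 37907/(6929215/178984) + 8563/4781 = 37907*(178984/6929215) + 8563/4781 = 6784746488/6929215 + 8563/4781 = 32497207827173/33128576915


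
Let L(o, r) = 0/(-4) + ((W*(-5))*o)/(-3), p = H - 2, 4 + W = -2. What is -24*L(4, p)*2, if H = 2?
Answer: 1920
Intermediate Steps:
W = -6 (W = -4 - 2 = -6)
p = 0 (p = 2 - 2 = 0)
L(o, r) = -10*o (L(o, r) = 0/(-4) + ((-6*(-5))*o)/(-3) = 0*(-1/4) + (30*o)*(-1/3) = 0 - 10*o = -10*o)
-24*L(4, p)*2 = -(-240)*4*2 = -24*(-40)*2 = 960*2 = 1920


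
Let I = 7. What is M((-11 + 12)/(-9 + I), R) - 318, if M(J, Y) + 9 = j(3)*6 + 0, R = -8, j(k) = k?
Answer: -309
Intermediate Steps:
M(J, Y) = 9 (M(J, Y) = -9 + (3*6 + 0) = -9 + (18 + 0) = -9 + 18 = 9)
M((-11 + 12)/(-9 + I), R) - 318 = 9 - 318 = -309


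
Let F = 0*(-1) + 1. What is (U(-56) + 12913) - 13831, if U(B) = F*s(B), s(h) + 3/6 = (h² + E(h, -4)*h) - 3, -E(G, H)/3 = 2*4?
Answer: 7117/2 ≈ 3558.5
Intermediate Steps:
E(G, H) = -24 (E(G, H) = -6*4 = -3*8 = -24)
s(h) = -7/2 + h² - 24*h (s(h) = -½ + ((h² - 24*h) - 3) = -½ + (-3 + h² - 24*h) = -7/2 + h² - 24*h)
F = 1 (F = 0 + 1 = 1)
U(B) = -7/2 + B² - 24*B (U(B) = 1*(-7/2 + B² - 24*B) = -7/2 + B² - 24*B)
(U(-56) + 12913) - 13831 = ((-7/2 + (-56)² - 24*(-56)) + 12913) - 13831 = ((-7/2 + 3136 + 1344) + 12913) - 13831 = (8953/2 + 12913) - 13831 = 34779/2 - 13831 = 7117/2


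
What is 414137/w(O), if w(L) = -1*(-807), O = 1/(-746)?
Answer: 414137/807 ≈ 513.18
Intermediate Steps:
O = -1/746 ≈ -0.0013405
w(L) = 807
414137/w(O) = 414137/807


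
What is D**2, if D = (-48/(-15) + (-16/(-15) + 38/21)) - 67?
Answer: 40921609/11025 ≈ 3711.7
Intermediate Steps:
D = -6397/105 (D = (-48*(-1/15) + (-16*(-1/15) + 38*(1/21))) - 67 = (16/5 + (16/15 + 38/21)) - 67 = (16/5 + 302/105) - 67 = 638/105 - 67 = -6397/105 ≈ -60.924)
D**2 = (-6397/105)**2 = 40921609/11025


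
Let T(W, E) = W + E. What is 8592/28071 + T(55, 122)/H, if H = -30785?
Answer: 86512051/288055245 ≈ 0.30033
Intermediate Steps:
T(W, E) = E + W
8592/28071 + T(55, 122)/H = 8592/28071 + (122 + 55)/(-30785) = 8592*(1/28071) + 177*(-1/30785) = 2864/9357 - 177/30785 = 86512051/288055245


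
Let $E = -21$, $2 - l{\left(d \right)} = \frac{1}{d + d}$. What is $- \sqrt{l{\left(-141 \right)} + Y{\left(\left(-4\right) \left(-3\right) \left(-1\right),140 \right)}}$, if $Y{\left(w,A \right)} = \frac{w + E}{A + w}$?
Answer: $- \frac{7 \sqrt{181326}}{2256} \approx -1.3213$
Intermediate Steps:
$l{\left(d \right)} = 2 - \frac{1}{2 d}$ ($l{\left(d \right)} = 2 - \frac{1}{d + d} = 2 - \frac{1}{2 d}$)
$Y{\left(w,A \right)} = \frac{-21 + w}{A + w}$ ($Y{\left(w,A \right)} = \frac{w - 21}{A + w} = \frac{-21 + w}{A + w}$)
$- \sqrt{l{\left(-141 \right)} + Y{\left(\left(-4\right) \left(-3\right) \left(-1\right),140 \right)}} = - \sqrt{\left(2 - \frac{1}{2 \left(-141\right)}\right) + \frac{-21 + \left(-4\right) \left(-3\right) \left(-1\right)}{140 + \left(-4\right) \left(-3\right) \left(-1\right)}} = - \sqrt{\left(2 - - \frac{1}{282}\right) + \frac{-21 + 12 \left(-1\right)}{140 + 12 \left(-1\right)}} = - \sqrt{\left(2 + \frac{1}{282}\right) + \frac{-21 - 12}{140 - 12}} = - \sqrt{\frac{565}{282} + \frac{1}{128} \left(-33\right)} = - \sqrt{\frac{565}{282} - \frac{33}{128}} = - \sqrt{\frac{31507}{18048}} = - \frac{7 \sqrt{181326}}{2256}$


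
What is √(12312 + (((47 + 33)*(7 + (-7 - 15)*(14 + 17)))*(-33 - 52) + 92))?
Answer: 2*√1150601 ≈ 2145.3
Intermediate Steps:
√(12312 + (((47 + 33)*(7 + (-7 - 15)*(14 + 17)))*(-33 - 52) + 92)) = √(12312 + ((80*(7 - 22*31))*(-85) + 92)) = √(12312 + ((80*(7 - 682))*(-85) + 92)) = √(12312 + ((80*(-675))*(-85) + 92)) = √(12312 + (-54000*(-85) + 92)) = √(12312 + (4590000 + 92)) = √(12312 + 4590092) = √4602404 = 2*√1150601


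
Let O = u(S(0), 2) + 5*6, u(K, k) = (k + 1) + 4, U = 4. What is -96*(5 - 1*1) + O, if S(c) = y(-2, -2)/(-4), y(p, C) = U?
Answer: -347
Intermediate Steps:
y(p, C) = 4
S(c) = -1 (S(c) = 4/(-4) = 4*(-¼) = -1)
u(K, k) = 5 + k (u(K, k) = (1 + k) + 4 = 5 + k)
O = 37 (O = (5 + 2) + 5*6 = 7 + 30 = 37)
-96*(5 - 1*1) + O = -96*(5 - 1*1) + 37 = -96*(5 - 1) + 37 = -96*4 + 37 = -384 + 37 = -347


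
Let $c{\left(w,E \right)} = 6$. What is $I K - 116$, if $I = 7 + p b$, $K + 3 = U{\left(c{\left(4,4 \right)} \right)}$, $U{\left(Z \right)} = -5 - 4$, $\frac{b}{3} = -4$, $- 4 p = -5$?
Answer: $-20$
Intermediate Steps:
$p = \frac{5}{4}$ ($p = \left(- \frac{1}{4}\right) \left(-5\right) = \frac{5}{4} \approx 1.25$)
$b = -12$ ($b = 3 \left(-4\right) = -12$)
$U{\left(Z \right)} = -9$
$K = -12$ ($K = -3 - 9 = -12$)
$I = -8$ ($I = 7 + \frac{5}{4} \left(-12\right) = 7 - 15 = -8$)
$I K - 116 = \left(-8\right) \left(-12\right) - 116 = 96 - 116 = -20$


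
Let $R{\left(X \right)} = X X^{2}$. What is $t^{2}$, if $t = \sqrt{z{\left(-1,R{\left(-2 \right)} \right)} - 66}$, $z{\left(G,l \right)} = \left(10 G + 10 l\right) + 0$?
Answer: $-156$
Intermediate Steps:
$R{\left(X \right)} = X^{3}$
$z{\left(G,l \right)} = 10 G + 10 l$
$t = 2 i \sqrt{39}$ ($t = \sqrt{\left(10 \left(-1\right) + 10 \left(-2\right)^{3}\right) - 66} = \sqrt{\left(-10 + 10 \left(-8\right)\right) - 66} = \sqrt{\left(-10 - 80\right) - 66} = \sqrt{-90 - 66} = \sqrt{-156} = 2 i \sqrt{39} \approx 12.49 i$)
$t^{2} = \left(2 i \sqrt{39}\right)^{2} = -156$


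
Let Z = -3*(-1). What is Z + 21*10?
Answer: 213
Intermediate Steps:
Z = 3
Z + 21*10 = 3 + 21*10 = 3 + 210 = 213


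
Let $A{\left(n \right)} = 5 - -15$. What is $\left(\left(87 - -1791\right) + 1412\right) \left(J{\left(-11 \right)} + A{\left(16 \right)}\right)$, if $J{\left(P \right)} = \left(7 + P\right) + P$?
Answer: $16450$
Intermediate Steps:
$A{\left(n \right)} = 20$ ($A{\left(n \right)} = 5 + 15 = 20$)
$J{\left(P \right)} = 7 + 2 P$
$\left(\left(87 - -1791\right) + 1412\right) \left(J{\left(-11 \right)} + A{\left(16 \right)}\right) = \left(\left(87 - -1791\right) + 1412\right) \left(\left(7 + 2 \left(-11\right)\right) + 20\right) = \left(\left(87 + 1791\right) + 1412\right) \left(\left(7 - 22\right) + 20\right) = \left(1878 + 1412\right) \left(-15 + 20\right) = 3290 \cdot 5 = 16450$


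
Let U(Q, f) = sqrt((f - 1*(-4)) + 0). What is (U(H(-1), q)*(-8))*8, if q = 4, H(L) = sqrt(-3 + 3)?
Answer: -128*sqrt(2) ≈ -181.02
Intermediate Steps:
H(L) = 0 (H(L) = sqrt(0) = 0)
U(Q, f) = sqrt(4 + f) (U(Q, f) = sqrt((f + 4) + 0) = sqrt((4 + f) + 0) = sqrt(4 + f))
(U(H(-1), q)*(-8))*8 = (sqrt(4 + 4)*(-8))*8 = (sqrt(8)*(-8))*8 = ((2*sqrt(2))*(-8))*8 = -16*sqrt(2)*8 = -128*sqrt(2)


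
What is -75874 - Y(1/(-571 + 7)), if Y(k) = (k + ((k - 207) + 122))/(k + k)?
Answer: -99845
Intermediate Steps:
Y(k) = (-85 + 2*k)/(2*k) (Y(k) = (k + ((-207 + k) + 122))/((2*k)) = (k + (-85 + k))*(1/(2*k)) = (-85 + 2*k)*(1/(2*k)) = (-85 + 2*k)/(2*k))
-75874 - Y(1/(-571 + 7)) = -75874 - (-85/2 + 1/(-571 + 7))/(1/(-571 + 7)) = -75874 - (-85/2 + 1/(-564))/(1/(-564)) = -75874 - (-85/2 - 1/564)/(-1/564) = -75874 - (-564)*(-23971)/564 = -75874 - 1*23971 = -75874 - 23971 = -99845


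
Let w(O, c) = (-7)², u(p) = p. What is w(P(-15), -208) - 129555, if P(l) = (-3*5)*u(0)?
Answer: -129506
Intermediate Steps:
P(l) = 0 (P(l) = -3*5*0 = -15*0 = 0)
w(O, c) = 49
w(P(-15), -208) - 129555 = 49 - 129555 = -129506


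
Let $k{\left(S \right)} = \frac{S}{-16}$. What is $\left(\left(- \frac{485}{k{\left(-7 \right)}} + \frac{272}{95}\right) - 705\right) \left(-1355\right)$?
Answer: $\frac{326316791}{133} \approx 2.4535 \cdot 10^{6}$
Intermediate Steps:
$k{\left(S \right)} = - \frac{S}{16}$ ($k{\left(S \right)} = S \left(- \frac{1}{16}\right) = - \frac{S}{16}$)
$\left(\left(- \frac{485}{k{\left(-7 \right)}} + \frac{272}{95}\right) - 705\right) \left(-1355\right) = \left(\left(- \frac{485}{\left(- \frac{1}{16}\right) \left(-7\right)} + \frac{272}{95}\right) - 705\right) \left(-1355\right) = \left(\left(- \frac{485}{\frac{7}{16}} + 272 \cdot \frac{1}{95}\right) - 705\right) \left(-1355\right) = \left(\left(\left(-485\right) \frac{16}{7} + \frac{272}{95}\right) - 705\right) \left(-1355\right) = \left(\left(- \frac{7760}{7} + \frac{272}{95}\right) - 705\right) \left(-1355\right) = \left(- \frac{735296}{665} - 705\right) \left(-1355\right) = \left(- \frac{1204121}{665}\right) \left(-1355\right) = \frac{326316791}{133}$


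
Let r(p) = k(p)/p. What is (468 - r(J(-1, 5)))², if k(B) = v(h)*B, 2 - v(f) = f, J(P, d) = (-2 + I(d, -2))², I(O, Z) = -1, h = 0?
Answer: 217156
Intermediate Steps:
J(P, d) = 9 (J(P, d) = (-2 - 1)² = (-3)² = 9)
v(f) = 2 - f
k(B) = 2*B (k(B) = (2 - 1*0)*B = (2 + 0)*B = 2*B)
r(p) = 2 (r(p) = (2*p)/p = 2)
(468 - r(J(-1, 5)))² = (468 - 1*2)² = (468 - 2)² = 466² = 217156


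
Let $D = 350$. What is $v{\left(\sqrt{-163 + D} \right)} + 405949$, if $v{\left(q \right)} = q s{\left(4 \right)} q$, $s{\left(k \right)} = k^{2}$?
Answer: $408941$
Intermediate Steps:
$v{\left(q \right)} = 16 q^{2}$ ($v{\left(q \right)} = q 4^{2} q = q 16 q = 16 q q = 16 q^{2}$)
$v{\left(\sqrt{-163 + D} \right)} + 405949 = 16 \left(\sqrt{-163 + 350}\right)^{2} + 405949 = 16 \left(\sqrt{187}\right)^{2} + 405949 = 16 \cdot 187 + 405949 = 2992 + 405949 = 408941$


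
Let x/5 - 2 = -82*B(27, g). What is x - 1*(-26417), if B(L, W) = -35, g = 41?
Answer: 40777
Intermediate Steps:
x = 14360 (x = 10 + 5*(-82*(-35)) = 10 + 5*2870 = 10 + 14350 = 14360)
x - 1*(-26417) = 14360 - 1*(-26417) = 14360 + 26417 = 40777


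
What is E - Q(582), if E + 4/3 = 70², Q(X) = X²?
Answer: -1001476/3 ≈ -3.3383e+5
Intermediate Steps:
E = 14696/3 (E = -4/3 + 70² = -4/3 + 4900 = 14696/3 ≈ 4898.7)
E - Q(582) = 14696/3 - 1*582² = 14696/3 - 1*338724 = 14696/3 - 338724 = -1001476/3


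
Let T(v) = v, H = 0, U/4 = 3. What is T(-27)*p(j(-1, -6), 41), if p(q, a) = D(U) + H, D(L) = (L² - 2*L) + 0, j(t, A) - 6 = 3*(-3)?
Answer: -3240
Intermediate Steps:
U = 12 (U = 4*3 = 12)
j(t, A) = -3 (j(t, A) = 6 + 3*(-3) = 6 - 9 = -3)
D(L) = L² - 2*L
p(q, a) = 120 (p(q, a) = 12*(-2 + 12) + 0 = 12*10 + 0 = 120 + 0 = 120)
T(-27)*p(j(-1, -6), 41) = -27*120 = -3240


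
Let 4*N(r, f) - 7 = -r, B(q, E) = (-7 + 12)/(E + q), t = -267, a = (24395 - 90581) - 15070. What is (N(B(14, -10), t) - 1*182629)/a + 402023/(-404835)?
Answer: 660275974027/526324364160 ≈ 1.2545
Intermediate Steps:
a = -81256 (a = -66186 - 15070 = -81256)
B(q, E) = 5/(E + q)
N(r, f) = 7/4 - r/4 (N(r, f) = 7/4 + (-r)/4 = 7/4 - r/4)
(N(B(14, -10), t) - 1*182629)/a + 402023/(-404835) = ((7/4 - 5/(4*(-10 + 14))) - 1*182629)/(-81256) + 402023/(-404835) = ((7/4 - 5/(4*4)) - 182629)*(-1/81256) + 402023*(-1/404835) = ((7/4 - 5/(4*4)) - 182629)*(-1/81256) - 402023/404835 = ((7/4 - ¼*5/4) - 182629)*(-1/81256) - 402023/404835 = ((7/4 - 5/16) - 182629)*(-1/81256) - 402023/404835 = (23/16 - 182629)*(-1/81256) - 402023/404835 = -2922041/16*(-1/81256) - 402023/404835 = 2922041/1300096 - 402023/404835 = 660275974027/526324364160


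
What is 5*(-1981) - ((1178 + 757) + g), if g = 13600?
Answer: -25440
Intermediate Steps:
5*(-1981) - ((1178 + 757) + g) = 5*(-1981) - ((1178 + 757) + 13600) = -9905 - (1935 + 13600) = -9905 - 1*15535 = -9905 - 15535 = -25440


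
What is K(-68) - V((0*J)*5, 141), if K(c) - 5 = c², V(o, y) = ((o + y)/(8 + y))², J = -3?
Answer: 102748548/22201 ≈ 4628.1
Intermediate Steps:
V(o, y) = (o + y)²/(8 + y)² (V(o, y) = ((o + y)/(8 + y))² = (o + y)²/(8 + y)²)
K(c) = 5 + c²
K(-68) - V((0*J)*5, 141) = (5 + (-68)²) - ((0*(-3))*5 + 141)²/(8 + 141)² = (5 + 4624) - (0*5 + 141)²/149² = 4629 - (0 + 141)²/22201 = 4629 - 141²/22201 = 4629 - 19881/22201 = 102748548/22201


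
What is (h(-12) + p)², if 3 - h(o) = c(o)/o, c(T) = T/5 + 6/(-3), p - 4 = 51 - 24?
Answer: 1018081/900 ≈ 1131.2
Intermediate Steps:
p = 31 (p = 4 + (51 - 24) = 4 + 27 = 31)
c(T) = -2 + T/5 (c(T) = T*(⅕) + 6*(-⅓) = T/5 - 2 = -2 + T/5)
h(o) = 3 - (-2 + o/5)/o
(h(-12) + p)² = ((14/5 + 2/(-12)) + 31)² = ((14/5 + 2*(-1/12)) + 31)² = ((14/5 - ⅙) + 31)² = (79/30 + 31)² = (1009/30)² = 1018081/900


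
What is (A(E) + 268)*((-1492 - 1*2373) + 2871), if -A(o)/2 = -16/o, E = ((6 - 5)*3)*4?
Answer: -807128/3 ≈ -2.6904e+5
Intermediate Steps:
E = 12 (E = (1*3)*4 = 3*4 = 12)
A(o) = 32/o (A(o) = -(-32)/o = 32/o)
(A(E) + 268)*((-1492 - 1*2373) + 2871) = (32/12 + 268)*((-1492 - 1*2373) + 2871) = (32*(1/12) + 268)*((-1492 - 2373) + 2871) = (8/3 + 268)*(-3865 + 2871) = (812/3)*(-994) = -807128/3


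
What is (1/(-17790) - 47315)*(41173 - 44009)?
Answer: 1193578600718/8895 ≈ 1.3419e+8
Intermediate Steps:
(1/(-17790) - 47315)*(41173 - 44009) = (-1/17790 - 47315)*(-2836) = -841733851/17790*(-2836) = 1193578600718/8895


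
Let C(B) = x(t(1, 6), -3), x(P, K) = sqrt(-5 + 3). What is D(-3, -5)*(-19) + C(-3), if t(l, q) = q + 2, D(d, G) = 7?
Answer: -133 + I*sqrt(2) ≈ -133.0 + 1.4142*I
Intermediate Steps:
t(l, q) = 2 + q
x(P, K) = I*sqrt(2) (x(P, K) = sqrt(-2) = I*sqrt(2))
C(B) = I*sqrt(2)
D(-3, -5)*(-19) + C(-3) = 7*(-19) + I*sqrt(2) = -133 + I*sqrt(2)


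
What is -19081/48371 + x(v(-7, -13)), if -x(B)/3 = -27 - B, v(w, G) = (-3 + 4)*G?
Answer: 2012501/48371 ≈ 41.606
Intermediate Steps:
v(w, G) = G (v(w, G) = 1*G = G)
x(B) = 81 + 3*B (x(B) = -3*(-27 - B) = 81 + 3*B)
-19081/48371 + x(v(-7, -13)) = -19081/48371 + (81 + 3*(-13)) = -19081*1/48371 + (81 - 39) = -19081/48371 + 42 = 2012501/48371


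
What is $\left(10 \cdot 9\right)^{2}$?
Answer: $8100$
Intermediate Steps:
$\left(10 \cdot 9\right)^{2} = 90^{2} = 8100$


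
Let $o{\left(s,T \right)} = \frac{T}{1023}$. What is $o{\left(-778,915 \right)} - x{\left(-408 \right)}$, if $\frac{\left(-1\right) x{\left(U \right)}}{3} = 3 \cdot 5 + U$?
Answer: $- \frac{401734}{341} \approx -1178.1$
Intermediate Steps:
$x{\left(U \right)} = -45 - 3 U$ ($x{\left(U \right)} = - 3 \left(3 \cdot 5 + U\right) = - 3 \left(15 + U\right) = -45 - 3 U$)
$o{\left(s,T \right)} = \frac{T}{1023}$ ($o{\left(s,T \right)} = T \frac{1}{1023} = \frac{T}{1023}$)
$o{\left(-778,915 \right)} - x{\left(-408 \right)} = \frac{1}{1023} \cdot 915 - \left(-45 - -1224\right) = \frac{305}{341} - \left(-45 + 1224\right) = \frac{305}{341} - 1179 = - \frac{401734}{341}$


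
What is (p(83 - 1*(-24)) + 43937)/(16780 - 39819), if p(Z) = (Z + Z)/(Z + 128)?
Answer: -10325409/5414165 ≈ -1.9071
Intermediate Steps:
p(Z) = 2*Z/(128 + Z) (p(Z) = (2*Z)/(128 + Z) = 2*Z/(128 + Z))
(p(83 - 1*(-24)) + 43937)/(16780 - 39819) = (2*(83 - 1*(-24))/(128 + (83 - 1*(-24))) + 43937)/(16780 - 39819) = (2*(83 + 24)/(128 + (83 + 24)) + 43937)/(-23039) = (2*107/(128 + 107) + 43937)*(-1/23039) = (2*107/235 + 43937)*(-1/23039) = (2*107*(1/235) + 43937)*(-1/23039) = (214/235 + 43937)*(-1/23039) = (10325409/235)*(-1/23039) = -10325409/5414165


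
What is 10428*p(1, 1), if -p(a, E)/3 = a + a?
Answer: -62568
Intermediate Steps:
p(a, E) = -6*a (p(a, E) = -3*(a + a) = -6*a)
10428*p(1, 1) = 10428*(-6*1) = 10428*(-6) = -62568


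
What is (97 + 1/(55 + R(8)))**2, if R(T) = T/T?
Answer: 29517489/3136 ≈ 9412.5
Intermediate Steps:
R(T) = 1
(97 + 1/(55 + R(8)))**2 = (97 + 1/(55 + 1))**2 = (97 + 1/56)**2 = (5433/56)**2 = 29517489/3136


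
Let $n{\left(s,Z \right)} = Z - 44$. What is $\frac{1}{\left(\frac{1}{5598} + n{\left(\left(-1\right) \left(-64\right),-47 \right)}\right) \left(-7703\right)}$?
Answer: $\frac{5598}{3924039151} \approx 1.4266 \cdot 10^{-6}$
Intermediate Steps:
$n{\left(s,Z \right)} = -44 + Z$
$\frac{1}{\left(\frac{1}{5598} + n{\left(\left(-1\right) \left(-64\right),-47 \right)}\right) \left(-7703\right)} = \frac{1}{\left(\frac{1}{5598} - 91\right) \left(-7703\right)} = \frac{1}{\frac{1}{5598} - 91} \left(- \frac{1}{7703}\right) = \frac{1}{- \frac{509417}{5598}} \left(- \frac{1}{7703}\right) = \left(- \frac{5598}{509417}\right) \left(- \frac{1}{7703}\right) = \frac{5598}{3924039151}$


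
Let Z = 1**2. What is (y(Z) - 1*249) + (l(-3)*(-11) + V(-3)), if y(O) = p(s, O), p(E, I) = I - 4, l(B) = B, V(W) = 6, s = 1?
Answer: -213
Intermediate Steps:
p(E, I) = -4 + I
Z = 1
y(O) = -4 + O
(y(Z) - 1*249) + (l(-3)*(-11) + V(-3)) = ((-4 + 1) - 1*249) + (-3*(-11) + 6) = (-3 - 249) + (33 + 6) = -252 + 39 = -213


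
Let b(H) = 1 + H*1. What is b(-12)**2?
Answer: 121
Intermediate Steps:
b(H) = 1 + H
b(-12)**2 = (1 - 12)**2 = (-11)**2 = 121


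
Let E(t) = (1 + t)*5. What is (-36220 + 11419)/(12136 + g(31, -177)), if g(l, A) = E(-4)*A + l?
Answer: -24801/14822 ≈ -1.6733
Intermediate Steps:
E(t) = 5 + 5*t
g(l, A) = l - 15*A (g(l, A) = (5 + 5*(-4))*A + l = (5 - 20)*A + l = -15*A + l = l - 15*A)
(-36220 + 11419)/(12136 + g(31, -177)) = (-36220 + 11419)/(12136 + (31 - 15*(-177))) = -24801/(12136 + (31 + 2655)) = -24801/(12136 + 2686) = -24801/14822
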